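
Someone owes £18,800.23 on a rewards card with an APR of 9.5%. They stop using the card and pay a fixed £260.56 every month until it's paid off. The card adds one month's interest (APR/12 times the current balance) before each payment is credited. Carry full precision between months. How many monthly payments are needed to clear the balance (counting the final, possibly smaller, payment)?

Monthly rate r = 9.5%/12 = 0.791667% = 0.00791667.
Recurrence: B ← B·(1+r) − £260.56.
Month 1: interest £148.84; balance after payment £18,688.51.
Month 2: interest £147.95; balance after payment £18,575.90.
Closed form: n = −ln(1 − rB₀/P)/ln(1+r) = −ln(0.42879)/ln(1.00792) ≈ 107.386, so the balance reaches zero during payment 108.

108 months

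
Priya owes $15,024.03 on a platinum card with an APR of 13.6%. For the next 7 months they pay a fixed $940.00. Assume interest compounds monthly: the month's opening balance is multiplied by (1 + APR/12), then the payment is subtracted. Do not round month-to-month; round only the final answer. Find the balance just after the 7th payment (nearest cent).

Monthly rate r = 13.6%/12 = 1.13333% = 0.0113333.
Each month: B ← B·(1+r) − $940.00.
Month 1: interest $170.27; balance after payment $14,254.30.
Month 2: interest $161.55; balance after payment $13,475.85.
Month 3: interest $152.73; balance after payment $12,688.58.
Month 4: interest $143.80; balance after payment $11,892.38.
Month 5: interest $134.78; balance after payment $11,087.16.
Month 6: interest $125.65; balance after payment $10,272.82.
Month 7: interest $116.43; balance after payment $9,449.24.

$9,449.24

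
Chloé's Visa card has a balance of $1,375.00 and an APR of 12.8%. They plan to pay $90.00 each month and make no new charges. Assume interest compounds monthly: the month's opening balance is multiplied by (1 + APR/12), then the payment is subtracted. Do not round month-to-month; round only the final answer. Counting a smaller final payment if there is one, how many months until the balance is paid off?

17 months

Monthly rate r = 12.8%/12 = 1.06667% = 0.0106667.
Recurrence: B ← B·(1+r) − $90.00.
Month 1: interest $14.67; balance after payment $1,299.67.
Month 2: interest $13.86; balance after payment $1,223.53.
Closed form: n = −ln(1 − rB₀/P)/ln(1+r) = −ln(0.83704)/ln(1.01067) ≈ 16.766, so the balance reaches zero during payment 17.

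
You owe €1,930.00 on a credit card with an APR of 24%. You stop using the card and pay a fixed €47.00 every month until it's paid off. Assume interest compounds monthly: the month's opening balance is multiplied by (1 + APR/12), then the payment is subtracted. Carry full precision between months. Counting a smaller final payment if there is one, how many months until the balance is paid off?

Monthly rate r = 24%/12 = 2% = 0.02.
Recurrence: B ← B·(1+r) − €47.00.
Month 1: interest €38.60; balance after payment €1,921.60.
Month 2: interest €38.43; balance after payment €1,913.03.
Closed form: n = −ln(1 − rB₀/P)/ln(1+r) = −ln(0.17872)/ln(1.02) ≈ 86.954, so the balance reaches zero during payment 87.

87 months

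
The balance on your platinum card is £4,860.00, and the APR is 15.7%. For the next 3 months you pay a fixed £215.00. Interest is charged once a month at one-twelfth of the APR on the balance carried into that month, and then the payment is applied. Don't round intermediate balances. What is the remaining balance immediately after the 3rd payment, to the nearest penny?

£4,399.79

Monthly rate r = 15.7%/12 = 1.30833% = 0.0130833.
Each month: B ← B·(1+r) − £215.00.
Month 1: interest £63.58; balance after payment £4,708.59.
Month 2: interest £61.60; balance after payment £4,555.19.
Month 3: interest £59.60; balance after payment £4,399.79.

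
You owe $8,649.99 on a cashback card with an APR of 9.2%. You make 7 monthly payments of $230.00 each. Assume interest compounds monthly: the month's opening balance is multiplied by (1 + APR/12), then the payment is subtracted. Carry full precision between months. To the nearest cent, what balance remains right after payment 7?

Monthly rate r = 9.2%/12 = 0.766667% = 0.00766667.
Each month: B ← B·(1+r) − $230.00.
Month 1: interest $66.32; balance after payment $8,486.31.
Month 2: interest $65.06; balance after payment $8,321.37.
Month 3: interest $63.80; balance after payment $8,155.17.
Month 4: interest $62.52; balance after payment $7,987.69.
Month 5: interest $61.24; balance after payment $7,818.93.
Month 6: interest $59.95; balance after payment $7,648.87.
Month 7: interest $58.64; balance after payment $7,477.51.

$7,477.51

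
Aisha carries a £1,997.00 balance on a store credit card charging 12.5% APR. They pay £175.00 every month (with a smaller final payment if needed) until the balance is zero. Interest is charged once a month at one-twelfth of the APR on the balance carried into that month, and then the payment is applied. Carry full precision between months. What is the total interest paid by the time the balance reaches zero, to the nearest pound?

£140

Monthly rate r = 12.5%/12 = 1.04167% = 0.0104167.
Payoff takes n = ⌈−ln(1 − rB₀/P)/ln(1+r)⌉ = ⌈12.212⌉ = 13 payments; the last is £37.23.
Total paid = 12·£175.00 + £37.23 = £2,137.23.
Total interest = total paid − principal = £2,137.23 − £1,997.00 = £140.23.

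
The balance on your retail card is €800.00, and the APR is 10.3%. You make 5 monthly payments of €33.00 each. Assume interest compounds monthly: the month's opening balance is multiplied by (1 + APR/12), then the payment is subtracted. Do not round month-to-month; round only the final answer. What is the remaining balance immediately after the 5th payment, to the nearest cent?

€667.07

Monthly rate r = 10.3%/12 = 0.858333% = 0.00858333.
Each month: B ← B·(1+r) − €33.00.
Month 1: interest €6.87; balance after payment €773.87.
Month 2: interest €6.64; balance after payment €747.51.
Month 3: interest €6.42; balance after payment €720.93.
Month 4: interest €6.19; balance after payment €694.11.
Month 5: interest €5.96; balance after payment €667.07.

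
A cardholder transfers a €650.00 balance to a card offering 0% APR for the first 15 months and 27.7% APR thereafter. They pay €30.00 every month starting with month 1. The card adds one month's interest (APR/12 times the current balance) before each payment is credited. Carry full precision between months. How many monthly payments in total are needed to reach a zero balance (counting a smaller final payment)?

23 payments

Promo months 1–15 at r₀ = 0%/12 = 0; months 16+ at r₁ = 27.7%/12 = 0.0230833.
After month 15 (no interest yet): B = €650.00 − 15·€30.00 = €200.00.
Then at r₁ with €30.00/mo: n₂ = −ln(1 − r₁·B/P)/ln(1+r₁) ≈ 7.32 → 8 more payments.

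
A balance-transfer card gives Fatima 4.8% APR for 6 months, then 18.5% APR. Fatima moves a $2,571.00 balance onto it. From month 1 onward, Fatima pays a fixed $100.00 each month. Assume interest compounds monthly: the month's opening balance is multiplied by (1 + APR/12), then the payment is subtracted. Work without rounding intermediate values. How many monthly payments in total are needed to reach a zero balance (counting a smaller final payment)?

Promo months 1–6 at r₀ = 4.8%/12 = 0.004; months 7+ at r₁ = 18.5%/12 = 0.0154167.
After month 6: iterate B ← B·(1+r₀) − $100.00 for 6 months → $2,027.29.
Then at r₁ with $100.00/mo: n₂ = −ln(1 − r₁·B/P)/ln(1+r₁) ≈ 24.50 → 25 more payments.

31 payments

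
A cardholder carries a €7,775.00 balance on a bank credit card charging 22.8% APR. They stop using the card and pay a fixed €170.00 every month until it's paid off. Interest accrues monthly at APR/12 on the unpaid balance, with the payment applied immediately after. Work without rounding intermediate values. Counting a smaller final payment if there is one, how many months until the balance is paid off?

108 payments

Monthly rate r = 22.8%/12 = 1.9% = 0.019.
Recurrence: B ← B·(1+r) − €170.00.
Month 1: interest €147.72; balance after payment €7,752.73.
Month 2: interest €147.30; balance after payment €7,730.03.
Closed form: n = −ln(1 − rB₀/P)/ln(1+r) = −ln(0.13103)/ln(1.019) ≈ 107.978, so the balance reaches zero during payment 108.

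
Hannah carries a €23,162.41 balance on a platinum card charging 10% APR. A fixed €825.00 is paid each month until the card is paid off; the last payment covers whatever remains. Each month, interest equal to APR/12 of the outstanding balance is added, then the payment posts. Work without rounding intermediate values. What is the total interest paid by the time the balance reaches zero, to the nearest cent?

€3,333.78

Monthly rate r = 10%/12 = 0.833333% = 0.00833333.
Payoff takes n = ⌈−ln(1 − rB₀/P)/ln(1+r)⌉ = ⌈32.116⌉ = 33 payments; the last is €96.19.
Total paid = 32·€825.00 + €96.19 = €26,496.19.
Total interest = total paid − principal = €26,496.19 − €23,162.41 = €3,333.78.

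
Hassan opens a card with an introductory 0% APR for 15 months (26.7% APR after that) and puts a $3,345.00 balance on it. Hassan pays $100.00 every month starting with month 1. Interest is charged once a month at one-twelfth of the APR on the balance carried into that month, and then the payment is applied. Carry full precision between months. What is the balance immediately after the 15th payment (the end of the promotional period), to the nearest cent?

Promo months 1–15 at r₀ = 0%/12 = 0; months 16+ at r₁ = 26.7%/12 = 0.02225.
After month 15 (no interest yet): B = $3,345.00 − 15·$100.00 = $1,845.00.

$1,845.00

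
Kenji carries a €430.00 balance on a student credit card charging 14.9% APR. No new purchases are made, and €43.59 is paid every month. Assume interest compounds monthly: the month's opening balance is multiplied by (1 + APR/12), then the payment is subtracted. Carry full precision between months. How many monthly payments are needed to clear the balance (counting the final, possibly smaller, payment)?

Monthly rate r = 14.9%/12 = 1.24167% = 0.0124167.
Recurrence: B ← B·(1+r) − €43.59.
Month 1: interest €5.34; balance after payment €391.75.
Month 2: interest €4.86; balance after payment €353.02.
Closed form: n = −ln(1 − rB₀/P)/ln(1+r) = −ln(0.87751)/ln(1.01242) ≈ 10.588, so the balance reaches zero during payment 11.

11 months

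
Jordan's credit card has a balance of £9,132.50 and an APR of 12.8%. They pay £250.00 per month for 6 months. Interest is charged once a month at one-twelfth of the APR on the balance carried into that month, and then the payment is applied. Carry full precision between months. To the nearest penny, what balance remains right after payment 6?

Monthly rate r = 12.8%/12 = 1.06667% = 0.0106667.
Each month: B ← B·(1+r) − £250.00.
Month 1: interest £97.41; balance after payment £8,979.91.
Month 2: interest £95.79; balance after payment £8,825.70.
Month 3: interest £94.14; balance after payment £8,669.84.
Month 4: interest £92.48; balance after payment £8,512.32.
Month 5: interest £90.80; balance after payment £8,353.12.
Month 6: interest £89.10; balance after payment £8,192.22.

£8,192.22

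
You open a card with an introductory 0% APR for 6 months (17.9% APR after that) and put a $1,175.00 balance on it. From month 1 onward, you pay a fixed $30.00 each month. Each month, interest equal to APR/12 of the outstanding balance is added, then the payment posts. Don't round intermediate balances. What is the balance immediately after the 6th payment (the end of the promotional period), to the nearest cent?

$995.00

Promo months 1–6 at r₀ = 0%/12 = 0; months 7+ at r₁ = 17.9%/12 = 0.0149167.
After month 6 (no interest yet): B = $1,175.00 − 6·$30.00 = $995.00.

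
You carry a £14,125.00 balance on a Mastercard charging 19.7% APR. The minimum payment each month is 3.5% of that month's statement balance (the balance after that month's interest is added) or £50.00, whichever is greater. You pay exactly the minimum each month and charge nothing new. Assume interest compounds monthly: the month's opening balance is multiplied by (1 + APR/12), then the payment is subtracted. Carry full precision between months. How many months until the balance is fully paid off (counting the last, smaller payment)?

Monthly rate r = 19.7%/12 = 1.64167% = 0.0164167.
While 3.5% of the post-interest balance exceeds £50.00, each month B ← (B·(1+r))·(1 − 0.035), i.e. B shrinks by the factor (1+r)·0.965 = 0.98084.
This holds for months 1–120. Entering month 121 the balance is £1,386.37; 3.5% of the post-interest balance is now below £50.00, so the flat £50.00 minimum applies from here.
From month 121 a fixed £50.00 at rate r clears £1,386.37 in 38 more payments. Total: 120 + 38 = 158 months.

158 months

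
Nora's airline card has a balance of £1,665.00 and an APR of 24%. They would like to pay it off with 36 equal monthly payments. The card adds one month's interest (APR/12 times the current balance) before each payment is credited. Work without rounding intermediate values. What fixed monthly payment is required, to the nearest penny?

Monthly rate r = 24%/12 = 2% = 0.02.
Level-payment amortization: P = B₀·r / (1 − (1+r)^(−n)) = 1665.00·0.02 / (1 − 1.02^(−36)).
Denominator 1 − (1+r)^(−36) = 0.50977685.
P = 33.3 / 0.50977685 ≈ 65.32.

£65.32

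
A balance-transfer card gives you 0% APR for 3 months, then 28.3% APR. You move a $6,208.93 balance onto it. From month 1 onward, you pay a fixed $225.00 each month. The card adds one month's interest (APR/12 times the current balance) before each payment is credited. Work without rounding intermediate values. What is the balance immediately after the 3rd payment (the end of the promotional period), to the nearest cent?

Promo months 1–3 at r₀ = 0%/12 = 0; months 4+ at r₁ = 28.3%/12 = 0.0235833.
After month 3 (no interest yet): B = $6,208.93 − 3·$225.00 = $5,533.93.

$5,533.93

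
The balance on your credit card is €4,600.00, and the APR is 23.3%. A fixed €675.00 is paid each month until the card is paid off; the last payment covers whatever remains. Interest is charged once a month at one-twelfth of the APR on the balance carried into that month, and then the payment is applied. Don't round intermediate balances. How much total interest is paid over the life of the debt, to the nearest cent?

€383.45

Monthly rate r = 23.3%/12 = 1.94167% = 0.0194167.
Payoff takes n = ⌈−ln(1 − rB₀/P)/ln(1+r)⌉ = ⌈7.381⌉ = 8 payments; the last is €258.45.
Total paid = 7·€675.00 + €258.45 = €4,983.45.
Total interest = total paid − principal = €4,983.45 − €4,600.00 = €383.45.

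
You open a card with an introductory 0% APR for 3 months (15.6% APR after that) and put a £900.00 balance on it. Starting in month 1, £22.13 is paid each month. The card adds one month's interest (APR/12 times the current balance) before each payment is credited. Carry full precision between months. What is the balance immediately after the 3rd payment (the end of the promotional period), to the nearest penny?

£833.61

Promo months 1–3 at r₀ = 0%/12 = 0; months 4+ at r₁ = 15.6%/12 = 0.013.
After month 3 (no interest yet): B = £900.00 − 3·£22.13 = £833.61.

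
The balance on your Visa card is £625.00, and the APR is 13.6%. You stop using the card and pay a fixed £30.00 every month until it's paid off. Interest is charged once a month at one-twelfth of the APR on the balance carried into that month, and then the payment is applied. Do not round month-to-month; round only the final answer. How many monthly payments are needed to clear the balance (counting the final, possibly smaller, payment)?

24 payments

Monthly rate r = 13.6%/12 = 1.13333% = 0.0113333.
Recurrence: B ← B·(1+r) − £30.00.
Month 1: interest £7.08; balance after payment £602.08.
Month 2: interest £6.82; balance after payment £578.91.
Closed form: n = −ln(1 − rB₀/P)/ln(1+r) = −ln(0.76389)/ln(1.01133) ≈ 23.899, so the balance reaches zero during payment 24.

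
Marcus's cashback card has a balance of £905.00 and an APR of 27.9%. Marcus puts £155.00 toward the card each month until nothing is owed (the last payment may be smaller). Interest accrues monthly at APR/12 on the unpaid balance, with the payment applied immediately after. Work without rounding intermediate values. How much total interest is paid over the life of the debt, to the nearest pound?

£79

Monthly rate r = 27.9%/12 = 2.325% = 0.02325.
Payoff takes n = ⌈−ln(1 − rB₀/P)/ln(1+r)⌉ = ⌈6.348⌉ = 7 payments; the last is £54.29.
Total paid = 6·£155.00 + £54.29 = £984.29.
Total interest = total paid − principal = £984.29 − £905.00 = £79.29.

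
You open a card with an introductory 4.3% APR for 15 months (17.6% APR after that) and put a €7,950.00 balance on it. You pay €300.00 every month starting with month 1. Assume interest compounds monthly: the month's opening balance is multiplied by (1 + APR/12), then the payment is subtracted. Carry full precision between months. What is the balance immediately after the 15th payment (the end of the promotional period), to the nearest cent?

€3,773.55

Promo months 1–15 at r₀ = 4.3%/12 = 0.00358333; months 16+ at r₁ = 17.6%/12 = 0.0146667.
After month 15: iterate B ← B·(1+r₀) − €300.00 for 15 months → €3,773.55.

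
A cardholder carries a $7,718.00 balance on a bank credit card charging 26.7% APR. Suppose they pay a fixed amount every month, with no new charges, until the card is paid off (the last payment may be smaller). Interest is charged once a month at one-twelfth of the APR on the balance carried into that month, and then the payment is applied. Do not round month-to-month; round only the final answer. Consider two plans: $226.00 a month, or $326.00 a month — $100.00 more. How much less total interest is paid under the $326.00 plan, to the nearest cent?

Monthly rate r = 26.7%/12 = 2.225% = 0.02225.
At $226.00/mo: n = ⌈−ln(1 − rB₀/P)/ln(1+r)⌉ = 65 payments (last $186.16); total interest = total paid − $7,718.00 = $6,932.16.
At $326.00/mo: 34 payments (last $325.37); total interest $3,365.37.
Interest saved = $6,932.16 − $3,365.37 = $3,566.79.

$3,566.79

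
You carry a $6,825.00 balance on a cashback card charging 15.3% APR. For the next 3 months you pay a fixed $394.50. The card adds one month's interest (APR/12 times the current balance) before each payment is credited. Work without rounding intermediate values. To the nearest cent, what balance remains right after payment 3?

Monthly rate r = 15.3%/12 = 1.275% = 0.01275.
Each month: B ← B·(1+r) − $394.50.
Month 1: interest $87.02; balance after payment $6,517.52.
Month 2: interest $83.10; balance after payment $6,206.12.
Month 3: interest $79.13; balance after payment $5,890.75.

$5,890.75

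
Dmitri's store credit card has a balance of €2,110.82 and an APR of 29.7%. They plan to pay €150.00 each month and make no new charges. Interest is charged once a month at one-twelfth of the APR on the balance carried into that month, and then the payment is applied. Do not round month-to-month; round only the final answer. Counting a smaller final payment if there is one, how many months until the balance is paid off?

18 months

Monthly rate r = 29.7%/12 = 2.475% = 0.02475.
Recurrence: B ← B·(1+r) − €150.00.
Month 1: interest €52.24; balance after payment €2,013.06.
Month 2: interest €49.82; balance after payment €1,912.89.
Closed form: n = −ln(1 − rB₀/P)/ln(1+r) = −ln(0.65171)/ln(1.02475) ≈ 17.512, so the balance reaches zero during payment 18.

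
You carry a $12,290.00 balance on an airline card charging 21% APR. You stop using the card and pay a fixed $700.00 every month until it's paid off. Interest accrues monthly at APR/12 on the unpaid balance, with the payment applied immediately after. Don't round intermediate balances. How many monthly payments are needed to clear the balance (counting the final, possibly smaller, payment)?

22 payments

Monthly rate r = 21%/12 = 1.75% = 0.0175.
Recurrence: B ← B·(1+r) − $700.00.
Month 1: interest $215.08; balance after payment $11,805.08.
Month 2: interest $206.59; balance after payment $11,311.66.
Closed form: n = −ln(1 − rB₀/P)/ln(1+r) = −ln(0.69275)/ln(1.0175) ≈ 21.159, so the balance reaches zero during payment 22.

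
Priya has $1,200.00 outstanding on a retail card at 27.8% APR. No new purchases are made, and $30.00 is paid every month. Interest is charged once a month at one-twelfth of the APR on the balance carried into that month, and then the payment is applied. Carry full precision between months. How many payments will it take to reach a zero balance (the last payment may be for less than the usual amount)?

115 months

Monthly rate r = 27.8%/12 = 2.31667% = 0.0231667.
Recurrence: B ← B·(1+r) − $30.00.
Month 1: interest $27.80; balance after payment $1,197.80.
Month 2: interest $27.75; balance after payment $1,195.55.
Closed form: n = −ln(1 − rB₀/P)/ln(1+r) = −ln(0.073333)/ln(1.02317) ≈ 114.082, so the balance reaches zero during payment 115.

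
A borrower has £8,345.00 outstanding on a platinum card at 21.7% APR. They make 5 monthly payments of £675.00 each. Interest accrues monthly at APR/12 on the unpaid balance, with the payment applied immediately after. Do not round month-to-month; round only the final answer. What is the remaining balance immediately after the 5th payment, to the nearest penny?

£5,628.02

Monthly rate r = 21.7%/12 = 1.80833% = 0.0180833.
Each month: B ← B·(1+r) − £675.00.
Month 1: interest £150.91; balance after payment £7,820.91.
Month 2: interest £141.43; balance after payment £7,287.33.
Month 3: interest £131.78; balance after payment £6,744.11.
Month 4: interest £121.96; balance after payment £6,191.07.
Month 5: interest £111.96; balance after payment £5,628.02.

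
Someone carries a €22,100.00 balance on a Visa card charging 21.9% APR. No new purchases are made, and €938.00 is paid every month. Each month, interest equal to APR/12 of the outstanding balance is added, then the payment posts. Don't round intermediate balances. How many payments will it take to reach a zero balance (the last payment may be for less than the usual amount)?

32 payments

Monthly rate r = 21.9%/12 = 1.825% = 0.01825.
Recurrence: B ← B·(1+r) − €938.00.
Month 1: interest €403.32; balance after payment €21,565.33.
Month 2: interest €393.57; balance after payment €21,020.89.
Closed form: n = −ln(1 − rB₀/P)/ln(1+r) = −ln(0.57002)/ln(1.01825) ≈ 31.080, so the balance reaches zero during payment 32.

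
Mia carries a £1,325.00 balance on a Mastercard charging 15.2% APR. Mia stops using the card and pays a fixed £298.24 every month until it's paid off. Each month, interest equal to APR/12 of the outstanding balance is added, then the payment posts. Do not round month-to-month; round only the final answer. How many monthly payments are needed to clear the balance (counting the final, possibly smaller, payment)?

Monthly rate r = 15.2%/12 = 1.26667% = 0.0126667.
Recurrence: B ← B·(1+r) − £298.24.
Month 1: interest £16.78; balance after payment £1,043.54.
Month 2: interest £13.22; balance after payment £758.52.
Month 3: interest £9.61; balance after payment £469.89.
Month 4: interest £5.95; balance after payment £177.60.
Month 5: interest £2.25; balance after payment £0.00.

5 months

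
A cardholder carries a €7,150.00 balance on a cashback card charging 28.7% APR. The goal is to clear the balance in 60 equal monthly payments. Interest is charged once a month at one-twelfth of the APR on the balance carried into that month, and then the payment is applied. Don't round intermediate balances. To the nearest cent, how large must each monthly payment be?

Monthly rate r = 28.7%/12 = 2.39167% = 0.0239167.
Level-payment amortization: P = B₀·r / (1 − (1+r)^(−n)) = 7150.00·0.0239167 / (1 − 1.02392^(−60)).
Denominator 1 − (1+r)^(−60) = 0.757828369.
P = 171.004 / 0.757828369 ≈ 225.65.

€225.65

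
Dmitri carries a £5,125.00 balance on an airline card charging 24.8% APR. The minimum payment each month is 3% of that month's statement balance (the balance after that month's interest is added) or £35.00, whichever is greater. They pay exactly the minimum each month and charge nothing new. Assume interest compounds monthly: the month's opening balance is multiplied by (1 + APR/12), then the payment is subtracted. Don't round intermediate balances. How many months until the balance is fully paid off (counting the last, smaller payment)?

Monthly rate r = 24.8%/12 = 2.06667% = 0.0206667.
While 3% of the post-interest balance exceeds £35.00, each month B ← (B·(1+r))·(1 − 0.03), i.e. B shrinks by the factor (1+r)·0.97 = 0.99005.
This holds for months 1–150. Entering month 151 the balance is £1,142.99; 3% of the post-interest balance is now below £35.00, so the flat £35.00 minimum applies from here.
From month 151 a fixed £35.00 at rate r clears £1,142.99 in 55 more payments. Total: 150 + 55 = 205 months.

205 months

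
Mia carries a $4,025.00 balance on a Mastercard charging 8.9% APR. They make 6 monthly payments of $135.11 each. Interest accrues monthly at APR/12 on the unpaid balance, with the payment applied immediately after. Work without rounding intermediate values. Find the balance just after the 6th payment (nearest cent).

Monthly rate r = 8.9%/12 = 0.741667% = 0.00741667.
Each month: B ← B·(1+r) − $135.11.
Month 1: interest $29.85; balance after payment $3,919.74.
Month 2: interest $29.07; balance after payment $3,813.70.
Month 3: interest $28.28; balance after payment $3,706.88.
Month 4: interest $27.49; balance after payment $3,599.26.
Month 5: interest $26.69; balance after payment $3,490.85.
Month 6: interest $25.89; balance after payment $3,381.63.

$3,381.63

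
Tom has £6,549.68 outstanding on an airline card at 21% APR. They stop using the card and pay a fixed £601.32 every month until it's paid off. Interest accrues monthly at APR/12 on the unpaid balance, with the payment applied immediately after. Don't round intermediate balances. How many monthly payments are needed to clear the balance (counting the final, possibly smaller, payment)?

13 payments

Monthly rate r = 21%/12 = 1.75% = 0.0175.
Recurrence: B ← B·(1+r) − £601.32.
Month 1: interest £114.62; balance after payment £6,062.98.
Month 2: interest £106.10; balance after payment £5,567.76.
Closed form: n = −ln(1 − rB₀/P)/ln(1+r) = −ln(0.80939)/ln(1.0175) ≈ 12.190, so the balance reaches zero during payment 13.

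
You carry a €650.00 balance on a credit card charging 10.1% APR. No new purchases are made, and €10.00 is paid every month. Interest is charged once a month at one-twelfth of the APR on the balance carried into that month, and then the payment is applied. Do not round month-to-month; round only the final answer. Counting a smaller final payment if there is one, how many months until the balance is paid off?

95 payments

Monthly rate r = 10.1%/12 = 0.841667% = 0.00841667.
Recurrence: B ← B·(1+r) − €10.00.
Month 1: interest €5.47; balance after payment €645.47.
Month 2: interest €5.43; balance after payment €640.90.
Closed form: n = −ln(1 − rB₀/P)/ln(1+r) = −ln(0.45292)/ln(1.00842) ≈ 94.500, so the balance reaches zero during payment 95.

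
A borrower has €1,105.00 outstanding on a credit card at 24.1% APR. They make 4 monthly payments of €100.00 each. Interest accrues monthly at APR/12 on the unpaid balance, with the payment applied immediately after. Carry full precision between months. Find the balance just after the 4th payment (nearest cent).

Monthly rate r = 24.1%/12 = 2.00833% = 0.0200833.
Each month: B ← B·(1+r) − €100.00.
Month 1: interest €22.19; balance after payment €1,027.19.
Month 2: interest €20.63; balance after payment €947.82.
Month 3: interest €19.04; balance after payment €866.86.
Month 4: interest €17.41; balance after payment €784.27.

€784.27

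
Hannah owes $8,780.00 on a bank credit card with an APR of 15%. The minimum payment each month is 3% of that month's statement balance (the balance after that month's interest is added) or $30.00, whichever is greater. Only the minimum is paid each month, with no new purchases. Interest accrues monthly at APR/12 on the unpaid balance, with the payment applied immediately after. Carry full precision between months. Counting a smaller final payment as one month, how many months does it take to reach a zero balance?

164 months

Monthly rate r = 15%/12 = 1.25% = 0.0125.
While 3% of the post-interest balance exceeds $30.00, each month B ← (B·(1+r))·(1 − 0.03), i.e. B shrinks by the factor (1+r)·0.97 = 0.98212.
This holds for months 1–122. Entering month 123 the balance is $972.39; 3% of the post-interest balance is now below $30.00, so the flat $30.00 minimum applies from here.
From month 123 a fixed $30.00 at rate r clears $972.39 in 42 more payments. Total: 122 + 42 = 164 months.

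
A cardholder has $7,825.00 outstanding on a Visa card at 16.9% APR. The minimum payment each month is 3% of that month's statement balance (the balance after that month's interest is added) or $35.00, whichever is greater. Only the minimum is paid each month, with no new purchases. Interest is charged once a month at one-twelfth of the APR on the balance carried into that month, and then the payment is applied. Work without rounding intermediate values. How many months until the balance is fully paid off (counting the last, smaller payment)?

Monthly rate r = 16.9%/12 = 1.40833% = 0.0140833.
While 3% of the post-interest balance exceeds $35.00, each month B ← (B·(1+r))·(1 − 0.03), i.e. B shrinks by the factor (1+r)·0.97 = 0.98366.
This holds for months 1–117. Entering month 118 the balance is $1,138.66; 3% of the post-interest balance is now below $35.00, so the flat $35.00 minimum applies from here.
From month 118 a fixed $35.00 at rate r clears $1,138.66 in 44 more payments. Total: 117 + 44 = 161 months.

161 months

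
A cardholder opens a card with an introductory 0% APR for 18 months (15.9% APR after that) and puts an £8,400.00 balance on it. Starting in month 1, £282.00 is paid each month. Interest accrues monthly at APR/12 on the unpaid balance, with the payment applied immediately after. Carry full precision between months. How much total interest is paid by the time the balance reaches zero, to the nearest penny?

£314.28

Promo months 1–18 at r₀ = 0%/12 = 0; months 19+ at r₁ = 15.9%/12 = 0.01325.
After month 18 (no interest yet): B = £8,400.00 − 18·£282.00 = £3,324.00.
Then at r₁ with £282.00/mo: n₂ = −ln(1 − r₁·B/P)/ln(1+r₁) ≈ 12.90 → 13 more payments.
Total paid = 30·£282.00 + £254.28 = £8,714.28; interest = £8,714.28 − £8,400.00 = £314.28.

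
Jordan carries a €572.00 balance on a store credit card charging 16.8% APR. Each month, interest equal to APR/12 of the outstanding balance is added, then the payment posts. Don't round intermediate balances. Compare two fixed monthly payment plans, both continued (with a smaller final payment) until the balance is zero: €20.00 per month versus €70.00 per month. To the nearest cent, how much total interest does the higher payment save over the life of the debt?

€124.04

Monthly rate r = 16.8%/12 = 1.4% = 0.014.
At €20.00/mo: n = ⌈−ln(1 − rB₀/P)/ln(1+r)⌉ = 37 payments (last €15.83); total interest = total paid − €572.00 = €163.83.
At €70.00/mo: 9 payments (last €51.79); total interest €39.79.
Interest saved = €163.83 − €39.79 = €124.04.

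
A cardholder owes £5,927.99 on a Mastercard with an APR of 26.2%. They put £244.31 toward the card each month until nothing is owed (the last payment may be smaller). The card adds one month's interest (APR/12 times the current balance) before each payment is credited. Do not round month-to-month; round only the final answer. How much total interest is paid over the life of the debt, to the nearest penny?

£2,607.03

Monthly rate r = 26.2%/12 = 2.18333% = 0.0218333.
Payoff takes n = ⌈−ln(1 − rB₀/P)/ln(1+r)⌉ = ⌈34.935⌉ = 35 payments; the last is £228.48.
Total paid = 34·£244.31 + £228.48 = £8,535.02.
Total interest = total paid − principal = £8,535.02 − £5,927.99 = £2,607.03.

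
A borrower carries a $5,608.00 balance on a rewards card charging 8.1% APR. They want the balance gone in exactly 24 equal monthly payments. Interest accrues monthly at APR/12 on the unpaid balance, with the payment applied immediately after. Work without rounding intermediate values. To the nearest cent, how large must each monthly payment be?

$253.89

Monthly rate r = 8.1%/12 = 0.675% = 0.00675.
Level-payment amortization: P = B₀·r / (1 − (1+r)^(−n)) = 5608.00·0.00675 / (1 − 1.00675^(−24)).
Denominator 1 − (1+r)^(−24) = 0.149095773.
P = 37.854 / 0.149095773 ≈ 253.89.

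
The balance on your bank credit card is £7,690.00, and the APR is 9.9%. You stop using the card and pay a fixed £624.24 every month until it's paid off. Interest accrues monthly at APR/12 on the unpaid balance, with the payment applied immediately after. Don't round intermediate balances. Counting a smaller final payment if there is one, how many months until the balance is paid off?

Monthly rate r = 9.9%/12 = 0.825% = 0.00825.
Recurrence: B ← B·(1+r) − £624.24.
Month 1: interest £63.44; balance after payment £7,129.20.
Month 2: interest £58.82; balance after payment £6,563.78.
Closed form: n = −ln(1 − rB₀/P)/ln(1+r) = −ln(0.89837)/ln(1.00825) ≈ 13.044, so the balance reaches zero during payment 14.

14 months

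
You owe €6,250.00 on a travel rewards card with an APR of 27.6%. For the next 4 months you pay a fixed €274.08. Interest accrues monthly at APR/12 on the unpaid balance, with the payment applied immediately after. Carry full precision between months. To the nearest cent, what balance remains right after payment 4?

€5,710.42

Monthly rate r = 27.6%/12 = 2.3% = 0.023.
Each month: B ← B·(1+r) − €274.08.
Month 1: interest €143.75; balance after payment €6,119.67.
Month 2: interest €140.75; balance after payment €5,986.34.
Month 3: interest €137.69; balance after payment €5,849.95.
Month 4: interest €134.55; balance after payment €5,710.42.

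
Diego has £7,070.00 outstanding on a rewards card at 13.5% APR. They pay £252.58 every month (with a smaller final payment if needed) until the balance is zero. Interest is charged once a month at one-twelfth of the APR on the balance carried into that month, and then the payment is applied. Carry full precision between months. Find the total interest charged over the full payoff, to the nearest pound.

Monthly rate r = 13.5%/12 = 1.125% = 0.01125.
Payoff takes n = ⌈−ln(1 − rB₀/P)/ln(1+r)⌉ = ⌈33.806⌉ = 34 payments; the last is £203.73.
Total paid = 33·£252.58 + £203.73 = £8,538.87.
Total interest = total paid − principal = £8,538.87 − £7,070.00 = £1,468.87.

£1,469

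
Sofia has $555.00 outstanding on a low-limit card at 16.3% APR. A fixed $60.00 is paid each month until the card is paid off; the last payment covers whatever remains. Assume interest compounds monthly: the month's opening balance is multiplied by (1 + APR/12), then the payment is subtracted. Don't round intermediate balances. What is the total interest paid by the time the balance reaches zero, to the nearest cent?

Monthly rate r = 16.3%/12 = 1.35833% = 0.0135833.
Payoff takes n = ⌈−ln(1 − rB₀/P)/ln(1+r)⌉ = ⌈9.952⌉ = 10 payments; the last is $57.13.
Total paid = 9·$60.00 + $57.13 = $597.13.
Total interest = total paid − principal = $597.13 − $555.00 = $42.13.

$42.13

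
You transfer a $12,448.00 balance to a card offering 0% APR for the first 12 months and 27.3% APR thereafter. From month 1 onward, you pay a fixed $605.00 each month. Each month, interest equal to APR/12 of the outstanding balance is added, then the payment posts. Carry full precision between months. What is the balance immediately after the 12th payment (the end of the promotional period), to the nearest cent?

Promo months 1–12 at r₀ = 0%/12 = 0; months 13+ at r₁ = 27.3%/12 = 0.02275.
After month 12 (no interest yet): B = $12,448.00 − 12·$605.00 = $5,188.00.

$5,188.00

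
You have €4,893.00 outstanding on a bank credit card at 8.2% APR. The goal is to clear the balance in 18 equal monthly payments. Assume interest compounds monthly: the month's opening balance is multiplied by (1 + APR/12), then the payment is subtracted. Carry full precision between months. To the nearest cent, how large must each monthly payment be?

€289.82

Monthly rate r = 8.2%/12 = 0.683333% = 0.00683333.
Level-payment amortization: P = B₀·r / (1 − (1+r)^(−n)) = 4893.00·0.00683333 / (1 − 1.00683^(−18)).
Denominator 1 − (1+r)^(−18) = 0.115366333.
P = 33.4355 / 0.115366333 ≈ 289.82.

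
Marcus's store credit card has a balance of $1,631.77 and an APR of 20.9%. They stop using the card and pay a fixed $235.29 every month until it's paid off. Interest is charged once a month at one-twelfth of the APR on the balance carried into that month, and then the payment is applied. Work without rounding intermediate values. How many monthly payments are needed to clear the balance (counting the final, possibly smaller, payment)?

Monthly rate r = 20.9%/12 = 1.74167% = 0.0174167.
Recurrence: B ← B·(1+r) − $235.29.
Month 1: interest $28.42; balance after payment $1,424.90.
Month 2: interest $24.82; balance after payment $1,214.43.
Closed form: n = −ln(1 − rB₀/P)/ln(1+r) = −ln(0.87921)/ln(1.01742) ≈ 7.455, so the balance reaches zero during payment 8.

8 months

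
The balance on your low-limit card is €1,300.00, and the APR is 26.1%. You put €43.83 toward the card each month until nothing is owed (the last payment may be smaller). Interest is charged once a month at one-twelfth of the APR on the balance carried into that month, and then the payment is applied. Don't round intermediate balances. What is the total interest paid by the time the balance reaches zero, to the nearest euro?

€810

Monthly rate r = 26.1%/12 = 2.175% = 0.02175.
Payoff takes n = ⌈−ln(1 − rB₀/P)/ln(1+r)⌉ = ⌈48.145⌉ = 49 payments; the last is €6.43.
Total paid = 48·€43.83 + €6.43 = €2,110.27.
Total interest = total paid − principal = €2,110.27 − €1,300.00 = €810.27.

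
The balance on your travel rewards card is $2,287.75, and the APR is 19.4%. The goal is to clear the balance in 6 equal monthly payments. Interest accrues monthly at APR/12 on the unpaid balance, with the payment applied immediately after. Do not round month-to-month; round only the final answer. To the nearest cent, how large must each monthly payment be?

Monthly rate r = 19.4%/12 = 1.61667% = 0.0161667.
Level-payment amortization: P = B₀·r / (1 − (1+r)^(−n)) = 2287.75·0.0161667 / (1 − 1.01617^(−6)).
Denominator 1 − (1+r)^(−6) = 0.0917396988.
P = 36.9853 / 0.0917396988 ≈ 403.15.

$403.15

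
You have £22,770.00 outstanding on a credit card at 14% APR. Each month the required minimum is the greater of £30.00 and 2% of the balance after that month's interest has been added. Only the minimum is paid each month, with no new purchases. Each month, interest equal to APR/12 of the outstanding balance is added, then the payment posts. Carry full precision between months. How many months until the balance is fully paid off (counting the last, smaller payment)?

392 months

Monthly rate r = 14%/12 = 1.16667% = 0.0116667.
While 2% of the post-interest balance exceeds £30.00, each month B ← (B·(1+r))·(1 − 0.02), i.e. B shrinks by the factor (1+r)·0.98 = 0.99143.
This holds for months 1–318. Entering month 319 the balance is £1,476.25; 2% of the post-interest balance is now below £30.00, so the flat £30.00 minimum applies from here.
From month 319 a fixed £30.00 at rate r clears £1,476.25 in 74 more payments. Total: 318 + 74 = 392 months.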